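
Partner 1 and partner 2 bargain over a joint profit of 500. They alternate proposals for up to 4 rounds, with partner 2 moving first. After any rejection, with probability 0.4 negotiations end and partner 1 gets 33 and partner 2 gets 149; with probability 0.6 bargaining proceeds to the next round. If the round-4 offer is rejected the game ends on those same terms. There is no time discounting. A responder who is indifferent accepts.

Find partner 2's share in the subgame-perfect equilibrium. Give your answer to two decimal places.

By backward induction:
Round 4 (partner 1 proposes): partner 2 gets 149 if talks fail, so partner 1 offers 149 and keeps 351.
Round 3 (partner 2 proposes): rejecting gives partner 1 an expected 0.6 × 351 + 0.4 × 33 = 223.8. Partner 2 offers 223.8 and keeps 500 − 223.8 = 276.2.
Round 2 (partner 1 proposes): rejecting gives partner 2 an expected 0.6 × 276.2 + 0.4 × 149 = 225.32; partner 1 offers that and keeps 274.68.
Round 1 (partner 2 proposes): rejecting gives partner 1 an expected 0.6 × 274.68 + 0.4 × 33 = 178.008; partner 2 offers that and keeps 321.992.

321.99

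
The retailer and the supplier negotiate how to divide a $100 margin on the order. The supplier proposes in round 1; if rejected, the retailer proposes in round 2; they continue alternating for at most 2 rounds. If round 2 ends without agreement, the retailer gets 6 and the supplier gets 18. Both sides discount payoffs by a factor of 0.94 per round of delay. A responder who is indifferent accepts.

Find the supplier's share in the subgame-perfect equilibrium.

Round 2 (the retailer proposes): the supplier gets 18 if talks fail, so the retailer offers 18 and keeps 82.
Round 1 (the supplier proposes): the retailer can get 82 next round, worth 0.94 × 82 = 77.08 now. The supplier offers 77.08 and keeps 100 − 77.08 = 22.92.

22.92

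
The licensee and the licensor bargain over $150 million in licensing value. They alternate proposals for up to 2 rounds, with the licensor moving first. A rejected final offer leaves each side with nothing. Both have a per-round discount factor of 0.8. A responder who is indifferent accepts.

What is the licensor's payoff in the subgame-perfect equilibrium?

30

Solve by backward induction from round 2.
Round 2 (the licensee proposes): the licensor will accept anything ≥ 0, so the licensee offers 0 and keeps 150.
Round 1 (the licensor proposes): the licensee can get 150 next round, worth 0.8 × 150 = 120 now; the licensor offers that and keeps 30.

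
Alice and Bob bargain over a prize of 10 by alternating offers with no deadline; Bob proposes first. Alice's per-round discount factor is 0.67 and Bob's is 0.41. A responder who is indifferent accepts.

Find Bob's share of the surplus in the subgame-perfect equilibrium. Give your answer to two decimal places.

4.55

When Bob proposes, Alice accepts any offer worth at least 0.67 times what Alice would get by proposing next round; and vice versa.
This gives x = 10 − 0.67y and y = 10 − 0.41x, where x and y are each side's share when it proposes.
Hence (1 − 0.67·0.41)x = 10(1 − 0.67), i.e. 0.7253·x = 3.3.
x ≈ 4.5498; Alice's share is 10 − x ≈ 5.4502.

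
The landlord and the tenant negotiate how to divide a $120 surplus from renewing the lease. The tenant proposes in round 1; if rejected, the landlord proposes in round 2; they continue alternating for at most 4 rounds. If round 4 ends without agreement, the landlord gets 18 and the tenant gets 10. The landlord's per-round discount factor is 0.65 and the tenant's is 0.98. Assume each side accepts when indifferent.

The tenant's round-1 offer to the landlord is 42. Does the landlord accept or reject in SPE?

Work out the landlord's continuation value if the offer is rejected.
Round 4 (the landlord proposes): the tenant gets 10 if talks fail, so the landlord offers 10 and keeps 110.
Round 3 (the tenant proposes): the landlord can get 110 next round, worth 0.65 × 110 = 71.5 now, so the tenant offers 71.5, keeping 48.5.
Round 2 (the landlord proposes): the tenant can get 48.5 next round, worth 0.98 × 48.5 = 47.53 now. The landlord offers 47.53 and keeps 120 − 47.53 = 72.47.
So by rejecting in round 1, the landlord gets 72.47 next round, worth 0.65 × 72.47 = 47.1055 now.
Offer 42 < 47.1055, so the landlord rejects.

Reject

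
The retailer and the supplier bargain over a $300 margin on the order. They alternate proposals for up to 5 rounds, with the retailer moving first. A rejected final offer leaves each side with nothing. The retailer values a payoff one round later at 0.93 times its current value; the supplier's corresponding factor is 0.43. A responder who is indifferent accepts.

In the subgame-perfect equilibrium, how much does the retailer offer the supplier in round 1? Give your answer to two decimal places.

Round 5 (the retailer proposes): the supplier will accept anything ≥ 0, so the retailer offers 0 and keeps 300.
Round 4 (the supplier proposes): the retailer can get 300 next round, worth 0.93 × 300 = 279 now, so the supplier offers 279, keeping 21.
Round 3 (the retailer proposes): the supplier can get 21 next round, worth 0.43 × 21 = 9.03 now, so the retailer offers 9.03, keeping 290.97.
Round 2 (the supplier proposes): the retailer can get 290.97 next round, worth 0.93 × 290.97 = 270.6021 now; the supplier offers that and keeps 29.3979.
Round 1 (the retailer proposes): the supplier can get 29.3979 next round, worth 0.43 × 29.3979 = 12.641097 now, so the retailer offers 12.641097, keeping 287.358903.

12.64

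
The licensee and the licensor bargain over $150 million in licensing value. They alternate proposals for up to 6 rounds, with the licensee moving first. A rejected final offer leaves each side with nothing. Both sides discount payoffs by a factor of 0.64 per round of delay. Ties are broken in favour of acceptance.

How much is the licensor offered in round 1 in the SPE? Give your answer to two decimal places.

Round 6 (the licensor proposes): the licensee will accept anything ≥ 0, so the licensor offers 0 and keeps 150.
Round 5 (the licensee proposes): the licensor can get 150 next round, worth 0.64 × 150 = 96 now, so the licensee offers 96, keeping 54.
Round 4 (the licensor proposes): the licensee can get 54 next round, worth 0.64 × 54 = 34.56 now; the licensor offers that and keeps 115.44.
Round 3 (the licensee proposes): the licensor can get 115.44 next round, worth 0.64 × 115.44 = 73.8816 now; the licensee offers that and keeps 76.1184.
Round 2 (the licensor proposes): the licensee can get 76.1184 next round, worth 0.64 × 76.1184 = 48.715776 now, so the licensor offers 48.715776, keeping 101.284224.
Round 1 (the licensee proposes): the licensor can get 101.284224 next round, worth 0.64 × 101.284224 = 64.82190336 now. The licensee offers 64.82190336 and keeps 150 − 64.82190336 = 85.17809664.

64.82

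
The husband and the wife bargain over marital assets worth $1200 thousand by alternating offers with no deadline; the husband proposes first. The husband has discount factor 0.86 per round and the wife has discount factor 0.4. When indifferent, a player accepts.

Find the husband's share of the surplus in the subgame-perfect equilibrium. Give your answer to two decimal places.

Let x be the husband's share when the husband proposes and y be the wife's share when the wife proposes.
The wife accepts iff offered ≥ 0.4·y, so x = 1200 − 0.4y. Symmetrically y = 1200 − 0.86x.
Substituting: x = 1200 − 0.4(1200 − 0.86x), giving x(1 − 0.86·0.4) = 1200(1 − 0.4).
So x = 1200 × 0.6 / 0.656 ≈ 1097.5610, and the wife receives 1200 − x ≈ 102.4390.

1097.56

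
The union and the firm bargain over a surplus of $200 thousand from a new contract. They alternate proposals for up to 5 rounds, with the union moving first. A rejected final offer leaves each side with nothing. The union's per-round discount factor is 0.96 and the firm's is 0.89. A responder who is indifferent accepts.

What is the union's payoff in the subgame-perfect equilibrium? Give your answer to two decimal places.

Round 5 (the union proposes): rejection yields 0 for the firm; the union offers 0 and keeps 200.
Round 4 (the firm proposes): the union can get 200 next round, worth 0.96 × 200 = 192 now; the firm offers that and keeps 8.
Round 3 (the union proposes): the firm can get 8 next round, worth 0.89 × 8 = 7.12 now; the union offers that and keeps 192.88.
Round 2 (the firm proposes): the union can get 192.88 next round, worth 0.96 × 192.88 = 185.1648 now. The firm offers 185.1648 and keeps 200 − 185.1648 = 14.8352.
Round 1 (the union proposes): the firm can get 14.8352 next round, worth 0.89 × 14.8352 = 13.203328 now; the union offers that and keeps 186.796672.

186.80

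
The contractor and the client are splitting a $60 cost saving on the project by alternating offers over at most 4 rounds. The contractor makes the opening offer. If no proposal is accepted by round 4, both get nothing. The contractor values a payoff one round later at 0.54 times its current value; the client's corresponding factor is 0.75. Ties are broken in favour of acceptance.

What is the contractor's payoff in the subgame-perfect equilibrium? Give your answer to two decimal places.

Round 4 (the client proposes): the contractor will accept anything ≥ 0, so the client offers 0 and keeps 60.
Round 3 (the contractor proposes): the client can get 60 next round, worth 0.75 × 60 = 45 now, so the contractor offers 45, keeping 15.
Round 2 (the client proposes): the contractor can get 15 next round, worth 0.54 × 15 = 8.1 now. The client offers 8.1 and keeps 60 − 8.1 = 51.9.
Round 1 (the contractor proposes): the client can get 51.9 next round, worth 0.75 × 51.9 = 38.925 now, so the contractor offers 38.925, keeping 21.075.

21.08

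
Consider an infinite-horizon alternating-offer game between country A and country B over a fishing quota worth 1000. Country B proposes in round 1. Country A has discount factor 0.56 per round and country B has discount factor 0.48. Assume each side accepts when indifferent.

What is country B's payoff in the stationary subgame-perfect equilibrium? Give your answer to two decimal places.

In a stationary SPE each proposer offers the other exactly their discounted continuation value.
If country B keeps x when proposing and country A keeps y when proposing, then x = 1000 − 0.56y and y = 1000 − 0.48x.
Solving: x = 1000(1 − 0.56) / (1 − 0.48·0.56) = 440 / 0.7312 ≈ 601.7505.
Country A gets 1000 − 601.7505 ≈ 398.2495.

601.75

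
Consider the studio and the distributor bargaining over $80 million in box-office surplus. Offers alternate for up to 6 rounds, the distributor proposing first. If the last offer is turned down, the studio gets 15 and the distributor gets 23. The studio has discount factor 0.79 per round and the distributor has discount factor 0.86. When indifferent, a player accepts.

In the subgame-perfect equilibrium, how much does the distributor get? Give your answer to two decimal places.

44.36

Round 6 (the studio proposes): the distributor gets 23 if talks fail, so the studio offers 23 and keeps 57.
Round 5 (the distributor proposes): the studio can get 57 next round, worth 0.79 × 57 = 45.03 now, so the distributor offers 45.03, keeping 34.97.
Round 4 (the studio proposes): the distributor can get 34.97 next round, worth 0.86 × 34.97 = 30.0742 now. The studio offers 30.0742 and keeps 80 − 30.0742 = 49.9258.
Round 3 (the distributor proposes): the studio can get 49.9258 next round, worth 0.79 × 49.9258 = 39.441382 now; the distributor offers that and keeps 40.558618.
Round 2 (the studio proposes): the distributor can get 40.558618 next round, worth 0.86 × 40.558618 = 34.88041148 now. The studio offers 34.88041148 and keeps 80 − 34.88041148 = 45.11958852.
Round 1 (the distributor proposes): the studio can get 45.11958852 next round, worth 0.79 × 45.11958852 = 35.6444749308 now, so the distributor offers 35.6444749308, keeping 44.3555250692.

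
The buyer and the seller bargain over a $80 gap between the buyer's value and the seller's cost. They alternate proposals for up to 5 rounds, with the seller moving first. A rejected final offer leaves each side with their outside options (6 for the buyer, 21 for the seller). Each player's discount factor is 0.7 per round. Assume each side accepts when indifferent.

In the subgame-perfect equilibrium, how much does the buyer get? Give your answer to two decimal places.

26.47

By backward induction:
Round 5 (the seller proposes): the buyer gets 6 if talks fail, so the seller offers 6 and keeps 74.
Round 4 (the buyer proposes): the seller can get 74 next round, worth 0.7 × 74 = 51.8 now, so the buyer offers 51.8, keeping 28.2.
Round 3 (the seller proposes): the buyer can get 28.2 next round, worth 0.7 × 28.2 = 19.74 now. The seller offers 19.74 and keeps 80 − 19.74 = 60.26.
Round 2 (the buyer proposes): the seller can get 60.26 next round, worth 0.7 × 60.26 = 42.182 now. The buyer offers 42.182 and keeps 80 − 42.182 = 37.818.
Round 1 (the seller proposes): the buyer can get 37.818 next round, worth 0.7 × 37.818 = 26.4726 now. The seller offers 26.4726 and keeps 80 − 26.4726 = 53.5274.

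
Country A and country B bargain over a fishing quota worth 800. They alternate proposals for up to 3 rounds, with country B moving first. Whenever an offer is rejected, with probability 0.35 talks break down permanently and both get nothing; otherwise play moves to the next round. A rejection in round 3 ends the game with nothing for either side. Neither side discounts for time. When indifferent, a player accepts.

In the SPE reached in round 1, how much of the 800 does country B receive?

By backward induction:
Round 3 (country B proposes): rejection yields 0 for country A; country B offers 0 and keeps 800.
Round 2 (country A proposes): rejecting gives country B an expected 0.65 × 800 = 520, so country A offers 520, keeping 280.
Round 1 (country B proposes): rejecting gives country A an expected 0.65 × 280 = 182. Country B offers 182 and keeps 800 − 182 = 618.

618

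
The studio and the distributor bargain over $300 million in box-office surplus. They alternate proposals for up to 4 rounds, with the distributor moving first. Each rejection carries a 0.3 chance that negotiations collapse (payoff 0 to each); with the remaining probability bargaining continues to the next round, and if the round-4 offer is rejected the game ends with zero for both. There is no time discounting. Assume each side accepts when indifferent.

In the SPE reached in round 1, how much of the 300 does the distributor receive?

134.1

Round 4 (the studio proposes): the distributor will accept anything ≥ 0, so the studio offers 0 and keeps 300.
Round 3 (the distributor proposes): rejecting gives the studio an expected 0.7 × 300 = 210, so the distributor offers 210, keeping 90.
Round 2 (the studio proposes): rejecting gives the distributor an expected 0.7 × 90 = 63, so the studio offers 63, keeping 237.
Round 1 (the distributor proposes): rejecting gives the studio an expected 0.7 × 237 = 165.9; the distributor offers that and keeps 134.1.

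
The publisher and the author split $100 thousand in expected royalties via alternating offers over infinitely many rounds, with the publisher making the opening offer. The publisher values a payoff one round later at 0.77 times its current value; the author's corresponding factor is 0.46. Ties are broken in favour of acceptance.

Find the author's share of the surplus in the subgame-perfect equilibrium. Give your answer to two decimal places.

16.38

In a stationary SPE each proposer offers the other exactly their discounted continuation value.
If the publisher keeps x when proposing and the author keeps y when proposing, then x = 100 − 0.46y and y = 100 − 0.77x.
Solving: x = 100(1 − 0.46) / (1 − 0.77·0.46) = 54 / 0.6458 ≈ 83.6172.
The author gets 100 − 83.6172 ≈ 16.3828.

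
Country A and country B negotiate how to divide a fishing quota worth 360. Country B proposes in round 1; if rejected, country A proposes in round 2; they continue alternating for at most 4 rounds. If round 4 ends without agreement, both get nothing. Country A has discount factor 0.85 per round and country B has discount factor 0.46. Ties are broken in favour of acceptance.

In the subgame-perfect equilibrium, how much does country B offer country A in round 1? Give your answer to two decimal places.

By backward induction:
Round 4 (country A proposes): rejection yields 0 for country B; country A offers 0 and keeps 360.
Round 3 (country B proposes): country A can get 360 next round, worth 0.85 × 360 = 306 now; country B offers that and keeps 54.
Round 2 (country A proposes): country B can get 54 next round, worth 0.46 × 54 = 24.84 now, so country A offers 24.84, keeping 335.16.
Round 1 (country B proposes): country A can get 335.16 next round, worth 0.85 × 335.16 = 284.886 now. Country B offers 284.886 and keeps 360 − 284.886 = 75.114.

284.89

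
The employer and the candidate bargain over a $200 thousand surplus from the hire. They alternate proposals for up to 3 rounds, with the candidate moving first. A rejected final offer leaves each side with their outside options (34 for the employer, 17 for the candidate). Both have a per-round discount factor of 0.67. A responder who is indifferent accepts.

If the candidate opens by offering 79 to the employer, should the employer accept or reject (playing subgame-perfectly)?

Accept

Round 3 (the candidate proposes): the employer gets 34 if talks fail, so the candidate offers 34 and keeps 166.
Round 2 (the employer proposes): the candidate can get 166 next round, worth 0.67 × 166 = 111.22 now. The employer offers 111.22 and keeps 200 − 111.22 = 88.78.
So by rejecting in round 1, the employer gets 88.78 next round, worth 0.67 × 88.78 = 59.4826 now.
Offer 79 ≥ 59.4826, so the employer accepts.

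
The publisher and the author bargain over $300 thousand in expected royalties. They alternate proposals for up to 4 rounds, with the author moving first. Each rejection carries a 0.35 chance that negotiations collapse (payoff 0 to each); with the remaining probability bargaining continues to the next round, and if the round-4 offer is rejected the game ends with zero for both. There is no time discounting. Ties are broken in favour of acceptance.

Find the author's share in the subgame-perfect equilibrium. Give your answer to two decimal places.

By backward induction:
Round 4 (the publisher proposes): rejection yields 0 for the author; the publisher offers 0 and keeps 300.
Round 3 (the author proposes): rejecting gives the publisher an expected 0.65 × 300 = 195; the author offers that and keeps 105.
Round 2 (the publisher proposes): rejecting gives the author an expected 0.65 × 105 = 68.25, so the publisher offers 68.25, keeping 231.75.
Round 1 (the author proposes): rejecting gives the publisher an expected 0.65 × 231.75 = 150.6375, so the author offers 150.6375, keeping 149.3625.

149.36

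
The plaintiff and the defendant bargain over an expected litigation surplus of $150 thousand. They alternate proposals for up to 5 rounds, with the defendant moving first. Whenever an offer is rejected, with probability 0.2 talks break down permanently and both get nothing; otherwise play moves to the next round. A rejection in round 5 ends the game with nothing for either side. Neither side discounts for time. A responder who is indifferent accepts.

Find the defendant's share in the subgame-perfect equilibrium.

110.64

Round 5 (the defendant proposes): the plaintiff will accept anything ≥ 0, so the defendant offers 0 and keeps 150.
Round 4 (the plaintiff proposes): rejecting gives the defendant an expected 0.8 × 150 = 120. The plaintiff offers 120 and keeps 150 − 120 = 30.
Round 3 (the defendant proposes): rejecting gives the plaintiff an expected 0.8 × 30 = 24. The defendant offers 24 and keeps 150 − 24 = 126.
Round 2 (the plaintiff proposes): rejecting gives the defendant an expected 0.8 × 126 = 100.8. The plaintiff offers 100.8 and keeps 150 − 100.8 = 49.2.
Round 1 (the defendant proposes): rejecting gives the plaintiff an expected 0.8 × 49.2 = 39.36; the defendant offers that and keeps 110.64.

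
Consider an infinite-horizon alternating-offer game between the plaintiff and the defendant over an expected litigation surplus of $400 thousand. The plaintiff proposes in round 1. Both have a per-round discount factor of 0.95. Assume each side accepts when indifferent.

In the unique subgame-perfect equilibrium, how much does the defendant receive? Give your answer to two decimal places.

When the plaintiff proposes, the defendant accepts any offer worth at least 0.95 times what the defendant would get by proposing next round; and vice versa.
This gives x = 400 − 0.95y and y = 400 − 0.95x, where x and y are each side's share when it proposes.
Hence (1 − 0.95·0.95)x = 400(1 − 0.95), i.e. 0.0975·x = 20.
x ≈ 205.1282; the defendant's share is 400 − x ≈ 194.8718.

194.87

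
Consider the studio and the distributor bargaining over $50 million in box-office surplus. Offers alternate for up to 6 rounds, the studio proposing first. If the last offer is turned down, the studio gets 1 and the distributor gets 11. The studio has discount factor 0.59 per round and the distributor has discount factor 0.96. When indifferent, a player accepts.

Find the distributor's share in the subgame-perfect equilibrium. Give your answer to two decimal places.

45.92

Work backward from the last round.
Round 6 (the distributor proposes): the studio gets 1 if talks fail, so the distributor offers 1 and keeps 49.
Round 5 (the studio proposes): the distributor can get 49 next round, worth 0.96 × 49 = 47.04 now, so the studio offers 47.04, keeping 2.96.
Round 4 (the distributor proposes): the studio can get 2.96 next round, worth 0.59 × 2.96 = 1.7464 now; the distributor offers that and keeps 48.2536.
Round 3 (the studio proposes): the distributor can get 48.2536 next round, worth 0.96 × 48.2536 = 46.323456 now, so the studio offers 46.323456, keeping 3.676544.
Round 2 (the distributor proposes): the studio can get 3.676544 next round, worth 0.59 × 3.676544 = 2.16916096 now, so the distributor offers 2.16916096, keeping 47.83083904.
Round 1 (the studio proposes): the distributor can get 47.83083904 next round, worth 0.96 × 47.83083904 = 45.9176054784 now, so the studio offers 45.9176054784, keeping 4.0823945216.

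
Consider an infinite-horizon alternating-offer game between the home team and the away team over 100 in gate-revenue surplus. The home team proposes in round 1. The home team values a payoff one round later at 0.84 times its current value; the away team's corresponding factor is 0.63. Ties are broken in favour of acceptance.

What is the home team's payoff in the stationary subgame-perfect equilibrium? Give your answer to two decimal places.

78.59

Let x be the home team's share when the home team proposes and y be the away team's share when the away team proposes.
The away team accepts iff offered ≥ 0.63·y, so x = 100 − 0.63y. Symmetrically y = 100 − 0.84x.
Substituting: x = 100 − 0.63(100 − 0.84x), giving x(1 − 0.84·0.63) = 100(1 − 0.63).
So x = 100 × 0.37 / 0.4708 ≈ 78.5896, and the away team receives 100 − x ≈ 21.4104.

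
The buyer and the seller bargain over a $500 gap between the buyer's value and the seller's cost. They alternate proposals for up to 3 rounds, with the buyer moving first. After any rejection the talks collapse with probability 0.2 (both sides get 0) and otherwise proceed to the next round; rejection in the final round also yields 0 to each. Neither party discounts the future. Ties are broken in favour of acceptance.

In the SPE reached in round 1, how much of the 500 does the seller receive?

80

Round 3 (the buyer proposes): rejection yields 0 for the seller; the buyer offers 0 and keeps 500.
Round 2 (the seller proposes): rejecting gives the buyer an expected 0.8 × 500 = 400. The seller offers 400 and keeps 500 − 400 = 100.
Round 1 (the buyer proposes): rejecting gives the seller an expected 0.8 × 100 = 80, so the buyer offers 80, keeping 420.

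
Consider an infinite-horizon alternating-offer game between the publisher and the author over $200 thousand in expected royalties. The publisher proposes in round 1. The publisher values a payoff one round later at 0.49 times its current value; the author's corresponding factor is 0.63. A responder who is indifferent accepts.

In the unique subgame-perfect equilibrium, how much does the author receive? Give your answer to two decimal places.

In a stationary SPE each proposer offers the other exactly their discounted continuation value.
If the publisher keeps x when proposing and the author keeps y when proposing, then x = 200 − 0.63y and y = 200 − 0.49x.
Solving: x = 200(1 − 0.63) / (1 − 0.49·0.63) = 74 / 0.6913 ≈ 107.0447.
The author gets 200 − 107.0447 ≈ 92.9553.

92.96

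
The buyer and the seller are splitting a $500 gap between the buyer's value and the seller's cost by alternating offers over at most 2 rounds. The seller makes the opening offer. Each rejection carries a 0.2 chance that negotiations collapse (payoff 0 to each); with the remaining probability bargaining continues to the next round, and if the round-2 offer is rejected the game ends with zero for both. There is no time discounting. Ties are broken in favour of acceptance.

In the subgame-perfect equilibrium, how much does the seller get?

100

Round 2 (the buyer proposes): rejection yields 0 for the seller; the buyer offers 0 and keeps 500.
Round 1 (the seller proposes): rejecting gives the buyer an expected 0.8 × 500 = 400; the seller offers that and keeps 100.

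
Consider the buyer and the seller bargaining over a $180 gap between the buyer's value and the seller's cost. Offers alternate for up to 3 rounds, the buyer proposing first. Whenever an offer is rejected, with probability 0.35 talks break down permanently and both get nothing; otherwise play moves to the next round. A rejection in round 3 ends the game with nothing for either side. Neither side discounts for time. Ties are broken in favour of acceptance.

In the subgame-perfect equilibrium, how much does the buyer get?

By backward induction:
Round 3 (the buyer proposes): rejection yields 0 for the seller; the buyer offers 0 and keeps 180.
Round 2 (the seller proposes): rejecting gives the buyer an expected 0.65 × 180 = 117; the seller offers that and keeps 63.
Round 1 (the buyer proposes): rejecting gives the seller an expected 0.65 × 63 = 40.95. The buyer offers 40.95 and keeps 180 − 40.95 = 139.05.

139.05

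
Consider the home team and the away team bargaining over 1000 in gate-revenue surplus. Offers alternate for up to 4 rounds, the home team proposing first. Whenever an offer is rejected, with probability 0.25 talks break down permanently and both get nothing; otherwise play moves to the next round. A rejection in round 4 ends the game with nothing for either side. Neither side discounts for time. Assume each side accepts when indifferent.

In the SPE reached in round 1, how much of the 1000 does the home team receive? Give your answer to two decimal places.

390.63

Round 4 (the away team proposes): the home team will accept anything ≥ 0, so the away team offers 0 and keeps 1000.
Round 3 (the home team proposes): rejecting gives the away team an expected 0.75 × 1000 = 750. The home team offers 750 and keeps 1000 − 750 = 250.
Round 2 (the away team proposes): rejecting gives the home team an expected 0.75 × 250 = 187.5. The away team offers 187.5 and keeps 1000 − 187.5 = 812.5.
Round 1 (the home team proposes): rejecting gives the away team an expected 0.75 × 812.5 = 609.375; the home team offers that and keeps 390.625.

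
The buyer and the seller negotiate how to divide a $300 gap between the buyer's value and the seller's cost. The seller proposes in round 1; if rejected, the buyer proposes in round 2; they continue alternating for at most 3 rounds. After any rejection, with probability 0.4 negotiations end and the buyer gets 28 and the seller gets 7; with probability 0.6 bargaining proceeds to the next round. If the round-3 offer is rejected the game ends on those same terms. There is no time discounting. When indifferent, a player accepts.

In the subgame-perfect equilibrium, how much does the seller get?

208.4

Round 3 (the seller proposes): the buyer gets 28 if talks fail, so the seller offers 28 and keeps 272.
Round 2 (the buyer proposes): rejecting gives the seller an expected 0.6 × 272 + 0.4 × 7 = 166, so the buyer offers 166, keeping 134.
Round 1 (the seller proposes): rejecting gives the buyer an expected 0.6 × 134 + 0.4 × 28 = 91.6, so the seller offers 91.6, keeping 208.4.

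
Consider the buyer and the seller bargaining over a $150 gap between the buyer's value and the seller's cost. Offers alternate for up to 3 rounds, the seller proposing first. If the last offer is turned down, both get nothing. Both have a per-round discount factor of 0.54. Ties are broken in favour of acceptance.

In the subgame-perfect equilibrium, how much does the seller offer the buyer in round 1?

Work backward from the last round.
Round 3 (the seller proposes): the buyer will accept anything ≥ 0, so the seller offers 0 and keeps 150.
Round 2 (the buyer proposes): the seller can get 150 next round, worth 0.54 × 150 = 81 now, so the buyer offers 81, keeping 69.
Round 1 (the seller proposes): the buyer can get 69 next round, worth 0.54 × 69 = 37.26 now. The seller offers 37.26 and keeps 150 − 37.26 = 112.74.

37.26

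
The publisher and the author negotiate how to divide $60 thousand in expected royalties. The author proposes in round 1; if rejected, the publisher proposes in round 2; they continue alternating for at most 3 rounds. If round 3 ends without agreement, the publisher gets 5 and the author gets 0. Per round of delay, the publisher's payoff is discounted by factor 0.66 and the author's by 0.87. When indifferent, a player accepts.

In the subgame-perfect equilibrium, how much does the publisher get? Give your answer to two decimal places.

8.02

Round 3 (the author proposes): the publisher gets 5 if talks fail, so the author offers 5 and keeps 55.
Round 2 (the publisher proposes): the author can get 55 next round, worth 0.87 × 55 = 47.85 now; the publisher offers that and keeps 12.15.
Round 1 (the author proposes): the publisher can get 12.15 next round, worth 0.66 × 12.15 = 8.019 now, so the author offers 8.019, keeping 51.981.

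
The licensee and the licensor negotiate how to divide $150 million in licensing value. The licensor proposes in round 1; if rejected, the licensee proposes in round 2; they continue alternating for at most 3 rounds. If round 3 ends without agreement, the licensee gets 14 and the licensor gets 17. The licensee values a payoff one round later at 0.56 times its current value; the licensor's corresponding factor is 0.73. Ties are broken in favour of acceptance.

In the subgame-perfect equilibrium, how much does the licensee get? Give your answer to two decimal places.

28.40

Round 3 (the licensor proposes): the licensee gets 14 if talks fail, so the licensor offers 14 and keeps 136.
Round 2 (the licensee proposes): the licensor can get 136 next round, worth 0.73 × 136 = 99.28 now, so the licensee offers 99.28, keeping 50.72.
Round 1 (the licensor proposes): the licensee can get 50.72 next round, worth 0.56 × 50.72 = 28.4032 now. The licensor offers 28.4032 and keeps 150 − 28.4032 = 121.5968.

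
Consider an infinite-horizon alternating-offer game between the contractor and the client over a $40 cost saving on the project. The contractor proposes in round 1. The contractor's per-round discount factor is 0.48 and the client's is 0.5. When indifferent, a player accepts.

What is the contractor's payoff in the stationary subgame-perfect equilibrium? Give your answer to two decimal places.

26.32

Let x be the contractor's share when the contractor proposes and y be the client's share when the client proposes.
The client accepts iff offered ≥ 0.5·y, so x = 40 − 0.5y. Symmetrically y = 40 − 0.48x.
Substituting: x = 40 − 0.5(40 − 0.48x), giving x(1 − 0.48·0.5) = 40(1 − 0.5).
So x = 40 × 0.5 / 0.76 ≈ 26.3158, and the client receives 40 − x ≈ 13.6842.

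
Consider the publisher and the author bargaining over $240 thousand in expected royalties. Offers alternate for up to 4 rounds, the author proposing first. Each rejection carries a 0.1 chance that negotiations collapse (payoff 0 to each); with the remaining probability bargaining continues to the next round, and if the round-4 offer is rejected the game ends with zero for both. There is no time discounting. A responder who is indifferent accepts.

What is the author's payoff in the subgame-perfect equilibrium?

43.44

Round 4 (the publisher proposes): rejection yields 0 for the author; the publisher offers 0 and keeps 240.
Round 3 (the author proposes): rejecting gives the publisher an expected 0.9 × 240 = 216, so the author offers 216, keeping 24.
Round 2 (the publisher proposes): rejecting gives the author an expected 0.9 × 24 = 21.6; the publisher offers that and keeps 218.4.
Round 1 (the author proposes): rejecting gives the publisher an expected 0.9 × 218.4 = 196.56. The author offers 196.56 and keeps 240 − 196.56 = 43.44.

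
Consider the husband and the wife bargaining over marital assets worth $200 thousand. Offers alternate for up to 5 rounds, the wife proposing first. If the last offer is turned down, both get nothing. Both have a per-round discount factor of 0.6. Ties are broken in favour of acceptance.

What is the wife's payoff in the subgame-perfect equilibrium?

Round 5 (the wife proposes): the husband will accept anything ≥ 0, so the wife offers 0 and keeps 200.
Round 4 (the husband proposes): the wife can get 200 next round, worth 0.6 × 200 = 120 now; the husband offers that and keeps 80.
Round 3 (the wife proposes): the husband can get 80 next round, worth 0.6 × 80 = 48 now, so the wife offers 48, keeping 152.
Round 2 (the husband proposes): the wife can get 152 next round, worth 0.6 × 152 = 91.2 now. The husband offers 91.2 and keeps 200 − 91.2 = 108.8.
Round 1 (the wife proposes): the husband can get 108.8 next round, worth 0.6 × 108.8 = 65.28 now. The wife offers 65.28 and keeps 200 − 65.28 = 134.72.

134.72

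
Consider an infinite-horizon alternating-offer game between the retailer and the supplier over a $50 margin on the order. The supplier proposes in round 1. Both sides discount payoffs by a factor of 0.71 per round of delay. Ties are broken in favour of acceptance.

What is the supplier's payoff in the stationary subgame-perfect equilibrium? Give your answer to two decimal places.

In a stationary SPE each proposer offers the other exactly their discounted continuation value.
If the supplier keeps x when proposing and the retailer keeps y when proposing, then x = 50 − 0.71y and y = 50 − 0.71x.
Solving: x = 50(1 − 0.71) / (1 − 0.71·0.71) = 14.5 / 0.4959 ≈ 29.2398.
The retailer gets 50 − 29.2398 ≈ 20.7602.

29.24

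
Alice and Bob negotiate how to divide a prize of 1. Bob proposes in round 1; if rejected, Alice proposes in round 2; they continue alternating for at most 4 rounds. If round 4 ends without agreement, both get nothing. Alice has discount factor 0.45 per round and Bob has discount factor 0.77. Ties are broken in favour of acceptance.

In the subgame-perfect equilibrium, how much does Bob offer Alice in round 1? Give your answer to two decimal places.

0.26

Round 4 (Alice proposes): rejection yields 0 for Bob; Alice offers 0 and keeps 1.
Round 3 (Bob proposes): Alice can get 1 next round, worth 0.45 × 1 = 0.45 now, so Bob offers 0.45, keeping 0.55.
Round 2 (Alice proposes): Bob can get 0.55 next round, worth 0.77 × 0.55 = 0.4235 now. Alice offers 0.4235 and keeps 1 − 0.4235 = 0.5765.
Round 1 (Bob proposes): Alice can get 0.5765 next round, worth 0.45 × 0.5765 = 0.259425 now. Bob offers 0.259425 and keeps 1 − 0.259425 = 0.740575.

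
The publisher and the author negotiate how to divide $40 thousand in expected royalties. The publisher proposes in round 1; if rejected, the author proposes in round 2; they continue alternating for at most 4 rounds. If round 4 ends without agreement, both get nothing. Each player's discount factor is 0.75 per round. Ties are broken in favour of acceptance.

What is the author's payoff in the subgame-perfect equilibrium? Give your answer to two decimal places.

Round 4 (the author proposes): the publisher will accept anything ≥ 0, so the author offers 0 and keeps 40.
Round 3 (the publisher proposes): the author can get 40 next round, worth 0.75 × 40 = 30 now; the publisher offers that and keeps 10.
Round 2 (the author proposes): the publisher can get 10 next round, worth 0.75 × 10 = 7.5 now, so the author offers 7.5, keeping 32.5.
Round 1 (the publisher proposes): the author can get 32.5 next round, worth 0.75 × 32.5 = 24.375 now; the publisher offers that and keeps 15.625.

24.38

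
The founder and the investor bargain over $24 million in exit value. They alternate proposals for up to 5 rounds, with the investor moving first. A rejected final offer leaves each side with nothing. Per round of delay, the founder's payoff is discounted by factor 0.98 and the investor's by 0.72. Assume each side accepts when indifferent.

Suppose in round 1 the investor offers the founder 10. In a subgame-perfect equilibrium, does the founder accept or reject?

Reject

Work out the founder's continuation value if the offer is rejected.
Round 5 (the investor proposes): rejection yields 0 for the founder; the investor offers 0 and keeps 24.
Round 4 (the founder proposes): the investor can get 24 next round, worth 0.72 × 24 = 17.28 now. The founder offers 17.28 and keeps 24 − 17.28 = 6.72.
Round 3 (the investor proposes): the founder can get 6.72 next round, worth 0.98 × 6.72 = 6.5856 now; the investor offers that and keeps 17.4144.
Round 2 (the founder proposes): the investor can get 17.4144 next round, worth 0.72 × 17.4144 = 12.538368 now; the founder offers that and keeps 11.461632.
So by rejecting in round 1, the founder gets 11.461632 next round, worth 0.98 × 11.461632 = 11.23239936 now.
Offer 10 < 11.23239936, so the founder rejects.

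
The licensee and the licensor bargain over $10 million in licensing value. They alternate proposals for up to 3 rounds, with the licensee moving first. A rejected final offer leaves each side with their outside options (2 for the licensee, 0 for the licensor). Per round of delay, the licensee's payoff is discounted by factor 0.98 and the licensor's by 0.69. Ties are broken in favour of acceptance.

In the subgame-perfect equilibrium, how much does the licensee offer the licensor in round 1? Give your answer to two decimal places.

By backward induction:
Round 3 (the licensee proposes): rejection yields 0 for the licensor; the licensee offers 0 and keeps 10.
Round 2 (the licensor proposes): the licensee can get 10 next round, worth 0.98 × 10 = 9.8 now; the licensor offers that and keeps 0.2.
Round 1 (the licensee proposes): the licensor can get 0.2 next round, worth 0.69 × 0.2 = 0.138 now; the licensee offers that and keeps 9.862.

0.14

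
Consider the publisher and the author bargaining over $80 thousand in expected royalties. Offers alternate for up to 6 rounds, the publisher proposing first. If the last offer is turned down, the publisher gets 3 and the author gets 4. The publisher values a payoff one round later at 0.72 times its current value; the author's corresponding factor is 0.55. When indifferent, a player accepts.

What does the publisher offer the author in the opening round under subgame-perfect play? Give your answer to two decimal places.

23.84

Solve by backward induction from round 6.
Round 6 (the author proposes): the publisher gets 3 if talks fail, so the author offers 3 and keeps 77.
Round 5 (the publisher proposes): the author can get 77 next round, worth 0.55 × 77 = 42.35 now. The publisher offers 42.35 and keeps 80 − 42.35 = 37.65.
Round 4 (the author proposes): the publisher can get 37.65 next round, worth 0.72 × 37.65 = 27.108 now; the author offers that and keeps 52.892.
Round 3 (the publisher proposes): the author can get 52.892 next round, worth 0.55 × 52.892 = 29.0906 now. The publisher offers 29.0906 and keeps 80 − 29.0906 = 50.9094.
Round 2 (the author proposes): the publisher can get 50.9094 next round, worth 0.72 × 50.9094 = 36.654768 now, so the author offers 36.654768, keeping 43.345232.
Round 1 (the publisher proposes): the author can get 43.345232 next round, worth 0.55 × 43.345232 = 23.8398776 now; the publisher offers that and keeps 56.1601224.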